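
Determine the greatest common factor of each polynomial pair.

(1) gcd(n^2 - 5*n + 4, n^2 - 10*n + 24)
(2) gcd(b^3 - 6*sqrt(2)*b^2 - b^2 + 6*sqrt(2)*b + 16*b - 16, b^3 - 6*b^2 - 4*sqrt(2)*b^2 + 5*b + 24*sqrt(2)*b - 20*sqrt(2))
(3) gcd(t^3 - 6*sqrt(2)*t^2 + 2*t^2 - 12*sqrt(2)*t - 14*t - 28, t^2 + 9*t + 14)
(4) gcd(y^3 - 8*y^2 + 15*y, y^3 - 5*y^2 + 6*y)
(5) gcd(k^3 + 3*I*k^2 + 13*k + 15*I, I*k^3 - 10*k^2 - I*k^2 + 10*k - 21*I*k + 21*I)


(1) = n - 4
(2) = b^2 + b*(-4*sqrt(2) - 1) + 4*sqrt(2)
(3) = t + 2
(4) = y^2 - 3*y
(5) = 1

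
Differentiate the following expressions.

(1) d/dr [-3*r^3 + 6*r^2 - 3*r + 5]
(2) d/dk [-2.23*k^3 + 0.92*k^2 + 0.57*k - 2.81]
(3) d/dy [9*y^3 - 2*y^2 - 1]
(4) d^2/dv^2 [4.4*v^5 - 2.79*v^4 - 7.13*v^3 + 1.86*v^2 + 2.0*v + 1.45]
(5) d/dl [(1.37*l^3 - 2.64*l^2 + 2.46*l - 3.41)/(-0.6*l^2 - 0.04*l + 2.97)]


(1) = -9*r^2 + 12*r - 3
(2) = -6.69*k^2 + 1.84*k + 0.57
(3) = y*(27*y - 4)
(4) = 88.0*v^3 - 33.48*v^2 - 42.78*v + 3.72
(5) = (-0.822*l^4 - 0.1096*l^3 + 13.7883*l^2 - 19.7736*l + 7.1698)/(0.36*l^4 + 0.048*l^3 - 3.5624*l^2 - 0.2376*l + 8.8209)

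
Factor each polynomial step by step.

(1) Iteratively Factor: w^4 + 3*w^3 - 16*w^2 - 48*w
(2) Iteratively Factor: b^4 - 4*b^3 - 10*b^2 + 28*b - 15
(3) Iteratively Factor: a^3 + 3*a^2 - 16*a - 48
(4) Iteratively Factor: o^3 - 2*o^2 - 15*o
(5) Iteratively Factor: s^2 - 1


(1) = (w - 4)*(w^3 + 7*w^2 + 12*w) = (w - 4)*(w + 4)*(w^2 + 3*w) = w*(w - 4)*(w + 4)*(w + 3)
(2) = (b - 1)*(b^3 - 3*b^2 - 13*b + 15) = (b - 1)*(b + 3)*(b^2 - 6*b + 5) = (b - 5)*(b - 1)*(b + 3)*(b - 1)
(3) = (a + 3)*(a^2 - 16) = (a - 4)*(a + 3)*(a + 4)
(4) = (o)*(o^2 - 2*o - 15) = o*(o - 5)*(o + 3)
(5) = (s + 1)*(s - 1)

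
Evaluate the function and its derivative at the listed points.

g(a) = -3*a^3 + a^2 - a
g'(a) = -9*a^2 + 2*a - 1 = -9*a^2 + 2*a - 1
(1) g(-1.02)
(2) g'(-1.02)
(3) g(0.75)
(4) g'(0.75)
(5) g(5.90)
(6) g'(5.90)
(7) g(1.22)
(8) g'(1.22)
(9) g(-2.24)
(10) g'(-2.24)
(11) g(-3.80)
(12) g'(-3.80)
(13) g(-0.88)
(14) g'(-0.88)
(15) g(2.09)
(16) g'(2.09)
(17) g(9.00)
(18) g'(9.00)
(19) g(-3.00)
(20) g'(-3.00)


(1) = 5.24
(2) = -12.40
(3) = -1.45
(4) = -4.56
(5) = -587.23
(6) = -302.49
(7) = -5.18
(8) = -11.96
(9) = 40.98
(10) = -50.64
(11) = 182.86
(12) = -138.56
(13) = 3.70
(14) = -9.73
(15) = -25.11
(16) = -36.13
(17) = -2115.00
(18) = -712.00
(19) = 93.00
(20) = -88.00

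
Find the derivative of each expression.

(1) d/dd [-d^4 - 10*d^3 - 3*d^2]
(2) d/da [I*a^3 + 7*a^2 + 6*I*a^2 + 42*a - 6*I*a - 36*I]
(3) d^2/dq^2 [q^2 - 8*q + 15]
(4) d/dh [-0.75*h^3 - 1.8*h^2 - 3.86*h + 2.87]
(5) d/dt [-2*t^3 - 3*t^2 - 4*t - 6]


(1) = 2*d*(-2*d^2 - 15*d - 3)
(2) = 3*I*a^2 + a*(14 + 12*I) + 42 - 6*I
(3) = 2
(4) = -2.25*h^2 - 3.6*h - 3.86
(5) = -6*t^2 - 6*t - 4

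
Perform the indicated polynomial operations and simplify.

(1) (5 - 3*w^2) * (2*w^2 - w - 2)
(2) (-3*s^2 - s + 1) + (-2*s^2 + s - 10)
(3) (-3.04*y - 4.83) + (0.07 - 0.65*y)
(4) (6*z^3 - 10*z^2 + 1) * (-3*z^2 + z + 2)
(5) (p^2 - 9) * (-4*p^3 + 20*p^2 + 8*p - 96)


(1) = -6*w^4 + 3*w^3 + 16*w^2 - 5*w - 10
(2) = -5*s^2 - 9
(3) = -3.69*y - 4.76
(4) = -18*z^5 + 36*z^4 + 2*z^3 - 23*z^2 + z + 2
(5) = -4*p^5 + 20*p^4 + 44*p^3 - 276*p^2 - 72*p + 864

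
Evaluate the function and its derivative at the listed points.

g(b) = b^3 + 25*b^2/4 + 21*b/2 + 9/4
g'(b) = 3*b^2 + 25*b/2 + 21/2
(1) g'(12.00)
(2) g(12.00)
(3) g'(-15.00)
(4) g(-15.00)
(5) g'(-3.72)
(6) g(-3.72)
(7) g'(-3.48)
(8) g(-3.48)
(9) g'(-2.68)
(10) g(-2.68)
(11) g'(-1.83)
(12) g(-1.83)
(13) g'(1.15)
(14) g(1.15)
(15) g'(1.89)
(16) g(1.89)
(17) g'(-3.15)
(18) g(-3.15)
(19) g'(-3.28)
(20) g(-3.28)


(1) = 592.50
(2) = 2756.25
(3) = 498.00
(4) = -2124.00
(5) = 5.52
(6) = -1.80
(7) = 3.33
(8) = -0.74
(9) = -1.45
(10) = -0.25
(11) = -2.33
(12) = -2.16
(13) = 28.84
(14) = 24.11
(15) = 44.84
(16) = 51.17
(17) = 0.89
(18) = -0.07
(19) = 1.78
(20) = -0.24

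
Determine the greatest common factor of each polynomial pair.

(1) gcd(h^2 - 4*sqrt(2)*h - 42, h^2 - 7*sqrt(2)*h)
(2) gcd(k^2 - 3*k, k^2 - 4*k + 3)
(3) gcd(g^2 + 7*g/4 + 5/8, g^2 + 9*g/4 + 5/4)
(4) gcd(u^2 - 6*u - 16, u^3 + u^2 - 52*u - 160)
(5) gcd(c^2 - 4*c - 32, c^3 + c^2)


(1) = gcd((h - 7*sqrt(2))*(h + 3*sqrt(2)), h*(h - 7*sqrt(2))) = h - 7*sqrt(2)
(2) = gcd(k*(k - 3), (k - 3)*(k - 1)) = k - 3
(3) = gcd((g + 1/2)*(g + 5/4), (g + 1)*(g + 5/4)) = g + 5/4
(4) = gcd((u - 8)*(u + 2), (u - 8)*(u + 4)*(u + 5)) = u - 8
(5) = 1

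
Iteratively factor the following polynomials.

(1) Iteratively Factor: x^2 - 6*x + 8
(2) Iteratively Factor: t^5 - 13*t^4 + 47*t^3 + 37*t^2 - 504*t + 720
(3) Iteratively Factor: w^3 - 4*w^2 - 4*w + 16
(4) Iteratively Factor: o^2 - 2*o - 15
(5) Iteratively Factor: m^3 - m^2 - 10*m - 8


(1) = (x - 4)*(x - 2)
(2) = (t - 5)*(t^4 - 8*t^3 + 7*t^2 + 72*t - 144) = (t - 5)*(t + 3)*(t^3 - 11*t^2 + 40*t - 48) = (t - 5)*(t - 4)*(t + 3)*(t^2 - 7*t + 12) = (t - 5)*(t - 4)*(t - 3)*(t + 3)*(t - 4)
(3) = (w - 4)*(w^2 - 4) = (w - 4)*(w + 2)*(w - 2)
(4) = (o + 3)*(o - 5)
(5) = (m - 4)*(m^2 + 3*m + 2) = (m - 4)*(m + 1)*(m + 2)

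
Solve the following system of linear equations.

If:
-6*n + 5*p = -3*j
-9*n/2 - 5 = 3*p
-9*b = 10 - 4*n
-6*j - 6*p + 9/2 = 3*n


Then:
b = -656/567
j = 583/252
n = -13/126
p = -127/84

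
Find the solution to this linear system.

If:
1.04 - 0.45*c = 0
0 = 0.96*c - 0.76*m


Then:
c = 2.31
m = 2.92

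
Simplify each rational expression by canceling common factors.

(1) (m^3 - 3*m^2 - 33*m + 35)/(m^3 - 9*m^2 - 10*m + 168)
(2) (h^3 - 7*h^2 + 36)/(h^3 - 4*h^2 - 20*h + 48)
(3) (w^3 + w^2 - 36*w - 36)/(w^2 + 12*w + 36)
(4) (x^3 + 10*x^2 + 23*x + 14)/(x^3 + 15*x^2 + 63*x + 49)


(1) = (m^2 + 4*m - 5)/(m^2 - 2*m - 24)
(2) = (h^2 - h - 6)/(h^2 + 2*h - 8)
(3) = (w^2 - 5*w - 6)/(w + 6)
(4) = (x + 2)/(x + 7)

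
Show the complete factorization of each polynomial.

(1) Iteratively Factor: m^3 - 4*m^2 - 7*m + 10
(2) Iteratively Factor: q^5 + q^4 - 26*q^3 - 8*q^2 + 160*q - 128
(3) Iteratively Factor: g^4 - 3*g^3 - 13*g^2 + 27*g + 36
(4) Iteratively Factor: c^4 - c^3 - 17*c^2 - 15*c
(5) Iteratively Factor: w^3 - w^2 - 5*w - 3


(1) = (m - 1)*(m^2 - 3*m - 10) = (m - 1)*(m + 2)*(m - 5)
(2) = (q + 4)*(q^4 - 3*q^3 - 14*q^2 + 48*q - 32) = (q - 2)*(q + 4)*(q^3 - q^2 - 16*q + 16) = (q - 4)*(q - 2)*(q + 4)*(q^2 + 3*q - 4) = (q - 4)*(q - 2)*(q - 1)*(q + 4)*(q + 4)
(3) = (g + 1)*(g^3 - 4*g^2 - 9*g + 36) = (g + 1)*(g + 3)*(g^2 - 7*g + 12) = (g - 3)*(g + 1)*(g + 3)*(g - 4)
(4) = (c - 5)*(c^3 + 4*c^2 + 3*c) = (c - 5)*(c + 1)*(c^2 + 3*c) = (c - 5)*(c + 1)*(c + 3)*(c)
(5) = (w - 3)*(w^2 + 2*w + 1) = (w - 3)*(w + 1)*(w + 1)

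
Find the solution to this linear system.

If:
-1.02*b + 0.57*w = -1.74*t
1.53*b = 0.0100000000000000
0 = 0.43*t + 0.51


Then:
b = 0.01
t = -1.19
w = 3.63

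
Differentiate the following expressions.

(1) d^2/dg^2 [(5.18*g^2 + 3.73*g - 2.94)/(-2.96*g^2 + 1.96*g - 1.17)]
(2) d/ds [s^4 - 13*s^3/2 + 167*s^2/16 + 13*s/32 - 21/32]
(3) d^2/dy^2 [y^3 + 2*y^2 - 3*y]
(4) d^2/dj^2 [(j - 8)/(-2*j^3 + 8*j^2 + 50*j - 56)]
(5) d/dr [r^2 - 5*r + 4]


(1) = (-125.466112*g^3 + 262.19088*g^2 - 24.833808*g - 29.064084)/(25.934336*g^6 - 51.518208*g^5 + 64.866624*g^4 - 48.256768*g^3 + 25.639848*g^2 - 8.049132*g + 1.601613)
(2) = 4*s^3 - 39*s^2/2 + 167*s/8 + 13/32
(3) = 6*y + 4
(4) = (-(j - 8)*(-3*j^2 + 8*j + 25)^2 + (3*j^2 - 8*j + (j - 8)*(3*j - 4) - 25)*(j^3 - 4*j^2 - 25*j + 28))/(j^3 - 4*j^2 - 25*j + 28)^3
(5) = 2*r - 5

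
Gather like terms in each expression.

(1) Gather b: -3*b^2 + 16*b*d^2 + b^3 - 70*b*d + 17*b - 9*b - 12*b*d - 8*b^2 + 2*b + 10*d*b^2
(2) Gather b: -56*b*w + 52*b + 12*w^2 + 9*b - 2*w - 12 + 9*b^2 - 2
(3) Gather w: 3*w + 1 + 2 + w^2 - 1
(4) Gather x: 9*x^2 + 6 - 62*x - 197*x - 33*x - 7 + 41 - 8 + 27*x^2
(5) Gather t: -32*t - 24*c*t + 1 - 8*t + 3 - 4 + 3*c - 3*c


(1) = b^3 + b^2*(10*d - 11) + b*(16*d^2 - 82*d + 10)
(2) = 9*b^2 + b*(61 - 56*w) + 12*w^2 - 2*w - 14
(3) = w^2 + 3*w + 2
(4) = 36*x^2 - 292*x + 32
(5) = t*(-24*c - 40)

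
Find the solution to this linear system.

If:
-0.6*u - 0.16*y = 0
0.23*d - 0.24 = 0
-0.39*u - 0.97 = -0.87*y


Then:
d = 1.04
u = -0.27
y = 1.00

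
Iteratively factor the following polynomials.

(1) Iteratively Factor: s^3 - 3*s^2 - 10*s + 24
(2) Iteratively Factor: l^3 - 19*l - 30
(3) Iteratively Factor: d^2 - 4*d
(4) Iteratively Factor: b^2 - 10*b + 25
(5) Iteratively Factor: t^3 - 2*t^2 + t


(1) = (s - 4)*(s^2 + s - 6) = (s - 4)*(s - 2)*(s + 3)
(2) = (l + 3)*(l^2 - 3*l - 10) = (l + 2)*(l + 3)*(l - 5)
(3) = (d - 4)*(d)
(4) = (b - 5)*(b - 5)
(5) = (t - 1)*(t^2 - t) = t*(t - 1)*(t - 1)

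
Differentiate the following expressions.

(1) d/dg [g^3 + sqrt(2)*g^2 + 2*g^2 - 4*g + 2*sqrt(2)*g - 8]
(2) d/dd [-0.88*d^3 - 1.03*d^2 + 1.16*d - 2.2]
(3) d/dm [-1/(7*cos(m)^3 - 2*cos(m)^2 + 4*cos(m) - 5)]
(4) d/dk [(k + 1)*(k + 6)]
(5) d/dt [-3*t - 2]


(1) = 3*g^2 + 2*sqrt(2)*g + 4*g - 4 + 2*sqrt(2)
(2) = -2.64*d^2 - 2.06*d + 1.16
(3) = (-21*cos(m)^2 + 4*cos(m) - 4)*sin(m)/(7*cos(m)^3 - 2*cos(m)^2 + 4*cos(m) - 5)^2
(4) = 2*k + 7
(5) = -3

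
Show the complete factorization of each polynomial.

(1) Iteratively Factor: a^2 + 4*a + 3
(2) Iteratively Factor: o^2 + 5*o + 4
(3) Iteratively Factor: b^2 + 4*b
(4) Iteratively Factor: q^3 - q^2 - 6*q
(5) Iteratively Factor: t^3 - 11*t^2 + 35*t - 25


(1) = (a + 3)*(a + 1)
(2) = (o + 1)*(o + 4)
(3) = (b + 4)*(b)
(4) = (q - 3)*(q^2 + 2*q) = q*(q - 3)*(q + 2)
(5) = (t - 5)*(t^2 - 6*t + 5) = (t - 5)^2*(t - 1)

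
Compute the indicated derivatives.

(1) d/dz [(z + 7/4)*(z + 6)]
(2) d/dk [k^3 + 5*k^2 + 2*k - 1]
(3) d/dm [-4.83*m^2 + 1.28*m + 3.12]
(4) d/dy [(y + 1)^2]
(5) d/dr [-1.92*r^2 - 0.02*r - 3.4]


(1) = 2*z + 31/4
(2) = 3*k^2 + 10*k + 2
(3) = 1.28 - 9.66*m
(4) = 2*y + 2
(5) = -3.84*r - 0.02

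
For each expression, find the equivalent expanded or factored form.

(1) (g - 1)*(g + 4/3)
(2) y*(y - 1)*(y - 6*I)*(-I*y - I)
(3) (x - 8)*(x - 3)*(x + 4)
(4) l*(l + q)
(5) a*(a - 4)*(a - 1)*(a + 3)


(1) = g^2 + g/3 - 4/3
(2) = -I*y^4 - 6*y^3 + I*y^2 + 6*y
(3) = x^3 - 7*x^2 - 20*x + 96
(4) = l^2 + l*q
(5) = a^4 - 2*a^3 - 11*a^2 + 12*a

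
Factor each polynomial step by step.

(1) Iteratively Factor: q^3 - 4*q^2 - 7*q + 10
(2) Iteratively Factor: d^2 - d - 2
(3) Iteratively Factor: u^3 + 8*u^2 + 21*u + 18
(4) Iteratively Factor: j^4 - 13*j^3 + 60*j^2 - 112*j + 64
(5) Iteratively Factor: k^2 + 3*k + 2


(1) = (q - 5)*(q^2 + q - 2) = (q - 5)*(q - 1)*(q + 2)
(2) = (d - 2)*(d + 1)
(3) = (u + 3)*(u^2 + 5*u + 6) = (u + 2)*(u + 3)*(u + 3)
(4) = (j - 4)*(j^3 - 9*j^2 + 24*j - 16) = (j - 4)^2*(j^2 - 5*j + 4) = (j - 4)^3*(j - 1)
(5) = (k + 2)*(k + 1)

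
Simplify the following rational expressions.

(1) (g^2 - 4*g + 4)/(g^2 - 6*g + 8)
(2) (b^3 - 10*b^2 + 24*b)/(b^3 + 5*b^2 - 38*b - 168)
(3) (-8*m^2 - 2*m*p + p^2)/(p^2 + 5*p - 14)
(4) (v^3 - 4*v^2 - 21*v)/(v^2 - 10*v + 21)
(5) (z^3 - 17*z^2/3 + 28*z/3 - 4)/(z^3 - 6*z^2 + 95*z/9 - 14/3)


(1) = (g - 2)/(g - 4)
(2) = (b^2 - 4*b)/(b^2 + 11*b + 28)
(3) = (-8*m^2 - 2*m*p + p^2)/(p^2 + 5*p - 14)
(4) = (v^2 + 3*v)/(v - 3)
(5) = (3*z - 6)/(3*z - 7)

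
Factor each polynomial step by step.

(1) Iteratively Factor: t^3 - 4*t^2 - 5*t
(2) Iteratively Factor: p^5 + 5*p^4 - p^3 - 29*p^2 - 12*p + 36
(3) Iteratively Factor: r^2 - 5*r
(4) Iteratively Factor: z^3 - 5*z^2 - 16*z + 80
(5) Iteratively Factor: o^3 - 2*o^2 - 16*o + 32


(1) = (t)*(t^2 - 4*t - 5) = t*(t + 1)*(t - 5)
(2) = (p + 2)*(p^4 + 3*p^3 - 7*p^2 - 15*p + 18) = (p + 2)*(p + 3)*(p^3 - 7*p + 6) = (p - 1)*(p + 2)*(p + 3)*(p^2 + p - 6) = (p - 2)*(p - 1)*(p + 2)*(p + 3)*(p + 3)
(3) = (r)*(r - 5)
(4) = (z - 4)*(z^2 - z - 20) = (z - 4)*(z + 4)*(z - 5)
(5) = (o - 2)*(o^2 - 16) = (o - 2)*(o + 4)*(o - 4)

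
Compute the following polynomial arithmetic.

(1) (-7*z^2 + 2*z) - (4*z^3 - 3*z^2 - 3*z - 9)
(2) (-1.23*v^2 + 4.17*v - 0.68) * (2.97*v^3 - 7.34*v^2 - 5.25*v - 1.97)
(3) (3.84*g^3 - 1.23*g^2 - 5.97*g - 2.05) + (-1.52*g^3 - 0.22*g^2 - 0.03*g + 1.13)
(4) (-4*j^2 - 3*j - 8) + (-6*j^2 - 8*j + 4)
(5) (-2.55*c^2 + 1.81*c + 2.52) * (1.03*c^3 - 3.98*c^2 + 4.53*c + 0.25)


(1) = -4*z^3 - 4*z^2 + 5*z + 9
(2) = -3.6531*v^5 + 21.4131*v^4 - 26.1699*v^3 - 14.4782*v^2 - 4.6449*v + 1.3396
(3) = 2.32*g^3 - 1.45*g^2 - 6.0*g - 0.92
(4) = -10*j^2 - 11*j - 4
(5) = -2.6265*c^5 + 12.0133*c^4 - 16.1597*c^3 - 2.4678*c^2 + 11.8681*c + 0.63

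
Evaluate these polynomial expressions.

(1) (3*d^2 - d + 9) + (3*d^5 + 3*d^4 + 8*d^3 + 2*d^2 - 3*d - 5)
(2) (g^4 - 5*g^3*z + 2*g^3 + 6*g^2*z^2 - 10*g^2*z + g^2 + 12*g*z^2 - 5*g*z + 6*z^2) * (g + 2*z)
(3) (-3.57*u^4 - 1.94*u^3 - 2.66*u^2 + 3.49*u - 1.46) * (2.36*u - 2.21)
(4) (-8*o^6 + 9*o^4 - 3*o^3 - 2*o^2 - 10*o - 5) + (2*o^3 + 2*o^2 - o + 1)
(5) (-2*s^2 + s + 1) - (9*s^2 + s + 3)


(1) = 3*d^5 + 3*d^4 + 8*d^3 + 5*d^2 - 4*d + 4
(2) = g^5 - 3*g^4*z + 2*g^4 - 4*g^3*z^2 - 6*g^3*z + g^3 + 12*g^2*z^3 - 8*g^2*z^2 - 3*g^2*z + 24*g*z^3 - 4*g*z^2 + 12*z^3
(3) = -8.4252*u^5 + 3.3113*u^4 - 1.9902*u^3 + 14.115*u^2 - 11.1585*u + 3.2266
(4) = -8*o^6 + 9*o^4 - o^3 - 11*o - 4
(5) = -11*s^2 - 2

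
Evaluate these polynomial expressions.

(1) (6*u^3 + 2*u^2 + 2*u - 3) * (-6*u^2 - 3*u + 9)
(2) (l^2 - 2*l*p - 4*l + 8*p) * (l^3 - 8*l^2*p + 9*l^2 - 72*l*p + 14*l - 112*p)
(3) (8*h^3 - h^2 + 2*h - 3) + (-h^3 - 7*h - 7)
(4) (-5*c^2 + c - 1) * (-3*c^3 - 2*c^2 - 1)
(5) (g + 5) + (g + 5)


(1) = -36*u^5 - 30*u^4 + 36*u^3 + 30*u^2 + 27*u - 27
(2) = l^5 - 10*l^4*p + 5*l^4 + 16*l^3*p^2 - 50*l^3*p - 22*l^3 + 80*l^2*p^2 + 220*l^2*p - 56*l^2 - 352*l*p^2 + 560*l*p - 896*p^2
(3) = 7*h^3 - h^2 - 5*h - 10
(4) = 15*c^5 + 7*c^4 + c^3 + 7*c^2 - c + 1
(5) = 2*g + 10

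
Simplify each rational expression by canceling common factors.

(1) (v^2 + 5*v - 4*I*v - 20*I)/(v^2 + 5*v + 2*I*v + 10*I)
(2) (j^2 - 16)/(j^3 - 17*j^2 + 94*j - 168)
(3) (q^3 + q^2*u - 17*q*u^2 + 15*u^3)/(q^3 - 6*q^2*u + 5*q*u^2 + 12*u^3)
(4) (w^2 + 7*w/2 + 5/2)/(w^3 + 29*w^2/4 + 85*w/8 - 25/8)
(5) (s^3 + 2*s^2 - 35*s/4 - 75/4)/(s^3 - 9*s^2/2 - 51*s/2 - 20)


(1) = (v - 4*I)/(v + 2*I)
(2) = (j + 4)/(j^2 - 13*j + 42)
(3) = (q^2 + 4*q*u - 5*u^2)/(q^2 - 3*q*u - 4*u^2)
(4) = (4*w + 4)/(4*w^2 + 19*w - 5)
(5) = (2*s^2 - s - 15)/(2*s^2 - 14*s - 16)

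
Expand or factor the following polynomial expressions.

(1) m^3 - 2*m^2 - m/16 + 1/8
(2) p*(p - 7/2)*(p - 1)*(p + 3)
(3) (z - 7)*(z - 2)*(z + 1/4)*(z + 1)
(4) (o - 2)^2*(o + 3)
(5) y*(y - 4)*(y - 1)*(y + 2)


(1) = (m - 2)*(m - 1/4)*(m + 1/4)
(2) = p^4 - 3*p^3/2 - 10*p^2 + 21*p/2
(3) = z^4 - 31*z^3/4 + 3*z^2 + 61*z/4 + 7/2
(4) = o^3 - o^2 - 8*o + 12
(5) = y^4 - 3*y^3 - 6*y^2 + 8*y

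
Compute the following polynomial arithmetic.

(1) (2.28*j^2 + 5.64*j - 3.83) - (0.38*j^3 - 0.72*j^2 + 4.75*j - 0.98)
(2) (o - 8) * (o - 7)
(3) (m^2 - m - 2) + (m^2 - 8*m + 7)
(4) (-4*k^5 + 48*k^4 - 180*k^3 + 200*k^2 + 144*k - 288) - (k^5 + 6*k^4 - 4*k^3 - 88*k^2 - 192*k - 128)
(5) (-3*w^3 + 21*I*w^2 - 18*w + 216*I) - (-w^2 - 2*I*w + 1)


(1) = -0.38*j^3 + 3.0*j^2 + 0.89*j - 2.85
(2) = o^2 - 15*o + 56
(3) = 2*m^2 - 9*m + 5
(4) = -5*k^5 + 42*k^4 - 176*k^3 + 288*k^2 + 336*k - 160
(5) = -3*w^3 + w^2 + 21*I*w^2 - 18*w + 2*I*w - 1 + 216*I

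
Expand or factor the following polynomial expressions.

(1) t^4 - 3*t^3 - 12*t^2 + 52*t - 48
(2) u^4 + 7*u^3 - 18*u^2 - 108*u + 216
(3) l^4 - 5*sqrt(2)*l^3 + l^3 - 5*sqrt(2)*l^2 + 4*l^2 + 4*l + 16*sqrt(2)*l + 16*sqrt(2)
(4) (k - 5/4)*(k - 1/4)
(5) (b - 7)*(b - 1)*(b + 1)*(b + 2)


(1) = (t - 3)*(t - 2)^2*(t + 4)
(2) = (u - 3)*(u - 2)*(u + 6)^2
(3) = (l + 1)*(l - 4*sqrt(2))*(l - 2*sqrt(2))*(l + sqrt(2))
(4) = k^2 - 3*k/2 + 5/16
(5) = b^4 - 5*b^3 - 15*b^2 + 5*b + 14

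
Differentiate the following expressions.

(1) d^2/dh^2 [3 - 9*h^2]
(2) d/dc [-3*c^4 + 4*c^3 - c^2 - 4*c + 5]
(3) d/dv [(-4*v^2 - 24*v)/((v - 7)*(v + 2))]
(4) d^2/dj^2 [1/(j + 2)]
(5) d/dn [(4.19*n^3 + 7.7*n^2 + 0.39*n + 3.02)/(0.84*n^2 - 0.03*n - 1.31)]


(1) = -18
(2) = -12*c^3 + 12*c^2 - 2*c - 4
(3) = 4*(11*v^2 + 28*v + 84)/(v^4 - 10*v^3 - 3*v^2 + 140*v + 196)
(4) = 2/(j + 2)^3
(5) = (3.5196*n^4 - 0.2514*n^3 - 17.0253*n^2 - 25.2476*n - 0.4203)/(0.7056*n^4 - 0.0504*n^3 - 2.1999*n^2 + 0.0786*n + 1.7161)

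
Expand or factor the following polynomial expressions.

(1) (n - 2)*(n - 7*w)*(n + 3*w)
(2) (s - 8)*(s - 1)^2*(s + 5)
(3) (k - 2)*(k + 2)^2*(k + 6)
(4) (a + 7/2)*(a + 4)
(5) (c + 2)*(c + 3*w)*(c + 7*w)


(1) = n^3 - 4*n^2*w - 2*n^2 - 21*n*w^2 + 8*n*w + 42*w^2
(2) = s^4 - 5*s^3 - 33*s^2 + 77*s - 40
(3) = k^4 + 8*k^3 + 8*k^2 - 32*k - 48
(4) = a^2 + 15*a/2 + 14
(5) = c^3 + 10*c^2*w + 2*c^2 + 21*c*w^2 + 20*c*w + 42*w^2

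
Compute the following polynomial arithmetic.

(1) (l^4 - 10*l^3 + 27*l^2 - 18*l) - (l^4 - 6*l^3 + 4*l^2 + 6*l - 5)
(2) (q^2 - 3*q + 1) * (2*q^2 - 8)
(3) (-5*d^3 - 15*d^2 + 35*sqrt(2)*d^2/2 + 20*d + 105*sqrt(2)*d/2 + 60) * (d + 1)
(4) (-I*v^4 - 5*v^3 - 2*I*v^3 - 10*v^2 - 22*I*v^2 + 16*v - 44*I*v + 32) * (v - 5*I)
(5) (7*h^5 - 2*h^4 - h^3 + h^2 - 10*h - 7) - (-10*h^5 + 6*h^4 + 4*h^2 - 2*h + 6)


(1) = -4*l^3 + 23*l^2 - 24*l + 5
(2) = 2*q^4 - 6*q^3 - 6*q^2 + 24*q - 8
(3) = -5*d^4 - 20*d^3 + 35*sqrt(2)*d^3/2 + 5*d^2 + 70*sqrt(2)*d^2 + 105*sqrt(2)*d/2 + 80*d + 60
(4) = -I*v^5 - 10*v^4 - 2*I*v^4 - 20*v^3 + 3*I*v^3 - 94*v^2 + 6*I*v^2 - 188*v - 80*I*v - 160*I
(5) = 17*h^5 - 8*h^4 - h^3 - 3*h^2 - 8*h - 13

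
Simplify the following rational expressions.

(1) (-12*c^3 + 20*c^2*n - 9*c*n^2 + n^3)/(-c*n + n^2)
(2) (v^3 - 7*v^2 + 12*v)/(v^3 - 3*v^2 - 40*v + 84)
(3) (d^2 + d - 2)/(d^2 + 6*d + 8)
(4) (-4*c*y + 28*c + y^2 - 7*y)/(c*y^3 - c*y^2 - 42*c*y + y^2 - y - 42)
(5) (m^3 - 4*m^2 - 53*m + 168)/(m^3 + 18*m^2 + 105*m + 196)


(1) = (12*c^2 - 8*c*n + n^2)/n
(2) = (v^3 - 7*v^2 + 12*v)/(v^3 - 3*v^2 - 40*v + 84)
(3) = (d - 1)/(d + 4)
(4) = (-4*c + y)/(c*y^2 + 6*c*y + y + 6)
(5) = (m^2 - 11*m + 24)/(m^2 + 11*m + 28)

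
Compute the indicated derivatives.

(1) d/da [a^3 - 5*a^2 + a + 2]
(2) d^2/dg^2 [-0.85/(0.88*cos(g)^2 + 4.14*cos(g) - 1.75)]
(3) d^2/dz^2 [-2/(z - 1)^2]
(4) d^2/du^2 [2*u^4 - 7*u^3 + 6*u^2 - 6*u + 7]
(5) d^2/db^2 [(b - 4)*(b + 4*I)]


(1) = 3*a^2 - 10*a + 1
(2) = (2.63296*(1 - cos(g)^2)^2 + 9.29016*cos(g)^3 + 21.12114*cos(g)^2 - 12.42207*cos(g) - 34.38828)/(0.88*cos(g)^2 + 4.14*cos(g) - 1.75)^3
(3) = -12/(z - 1)^4
(4) = 24*u^2 - 42*u + 12
(5) = 2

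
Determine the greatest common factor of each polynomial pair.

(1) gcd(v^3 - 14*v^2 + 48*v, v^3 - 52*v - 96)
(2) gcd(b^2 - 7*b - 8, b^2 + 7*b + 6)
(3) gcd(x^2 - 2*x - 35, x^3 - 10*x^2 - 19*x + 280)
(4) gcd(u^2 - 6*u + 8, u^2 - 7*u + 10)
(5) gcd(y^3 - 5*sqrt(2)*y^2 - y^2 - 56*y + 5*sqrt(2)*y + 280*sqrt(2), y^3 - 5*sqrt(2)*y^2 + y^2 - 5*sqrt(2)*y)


(1) = gcd(v*(v - 8)*(v - 6), (v - 8)*(v + 2)*(v + 6)) = v - 8
(2) = gcd((b - 8)*(b + 1), (b + 1)*(b + 6)) = b + 1
(3) = x^2 - 2*x - 35
(4) = gcd((u - 4)*(u - 2), (u - 5)*(u - 2)) = u - 2
(5) = y - 5*sqrt(2)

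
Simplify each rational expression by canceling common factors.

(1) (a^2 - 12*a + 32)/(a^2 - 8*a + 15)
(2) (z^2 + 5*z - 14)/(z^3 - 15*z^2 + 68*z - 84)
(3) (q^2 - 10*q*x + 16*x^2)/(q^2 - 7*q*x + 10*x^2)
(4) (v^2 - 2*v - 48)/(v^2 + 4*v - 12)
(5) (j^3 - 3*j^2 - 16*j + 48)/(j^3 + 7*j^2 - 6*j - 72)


(1) = (a^2 - 12*a + 32)/(a^2 - 8*a + 15)
(2) = (z + 7)/(z^2 - 13*z + 42)
(3) = (-q + 8*x)/(-q + 5*x)
(4) = (v - 8)/(v - 2)
(5) = (j - 4)/(j + 6)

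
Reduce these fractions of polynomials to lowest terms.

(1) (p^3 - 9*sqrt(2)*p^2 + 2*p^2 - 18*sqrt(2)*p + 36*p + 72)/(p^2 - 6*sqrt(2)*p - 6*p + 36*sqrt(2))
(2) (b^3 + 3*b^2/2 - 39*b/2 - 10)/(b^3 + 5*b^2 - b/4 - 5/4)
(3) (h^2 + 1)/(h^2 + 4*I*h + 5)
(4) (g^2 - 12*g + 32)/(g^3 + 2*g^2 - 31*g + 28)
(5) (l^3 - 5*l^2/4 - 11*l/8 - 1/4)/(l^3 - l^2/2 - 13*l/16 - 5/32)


(1) = (p^2 + p*(2 - 3*sqrt(2)) - 6*sqrt(2))/(p - 6)
(2) = (2*b - 8)/(2*b - 1)
(3) = (h + I)/(h + 5*I)
(4) = (g - 8)/(g^2 + 6*g - 7)
(5) = (4*l - 8)/(4*l - 5)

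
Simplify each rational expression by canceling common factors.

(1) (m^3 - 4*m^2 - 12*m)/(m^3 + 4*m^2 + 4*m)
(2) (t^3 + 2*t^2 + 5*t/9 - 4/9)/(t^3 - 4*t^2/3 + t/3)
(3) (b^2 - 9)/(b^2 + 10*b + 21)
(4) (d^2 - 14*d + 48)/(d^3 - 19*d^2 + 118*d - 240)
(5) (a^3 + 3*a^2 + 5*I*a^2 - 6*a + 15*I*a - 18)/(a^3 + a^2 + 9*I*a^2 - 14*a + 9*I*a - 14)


(1) = (m - 6)/(m + 2)
(2) = (3*t^2 + 7*t + 4)/(3*t^2 - 3*t)
(3) = (b - 3)/(b + 7)
(4) = 1/(d - 5)
(5) = (a^2 + a*(3 + 3*I) + 9*I)/(a^2 + a*(1 + 7*I) + 7*I)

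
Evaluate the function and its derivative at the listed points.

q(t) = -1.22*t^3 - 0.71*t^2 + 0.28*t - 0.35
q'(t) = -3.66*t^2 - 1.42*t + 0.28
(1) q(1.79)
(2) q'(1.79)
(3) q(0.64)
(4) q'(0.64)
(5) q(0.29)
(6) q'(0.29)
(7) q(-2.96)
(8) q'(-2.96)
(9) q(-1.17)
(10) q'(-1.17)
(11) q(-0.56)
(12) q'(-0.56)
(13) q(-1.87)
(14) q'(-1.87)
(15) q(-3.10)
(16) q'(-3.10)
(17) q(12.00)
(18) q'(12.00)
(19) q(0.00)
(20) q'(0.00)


(1) = -9.12
(2) = -13.99
(3) = -0.78
(4) = -2.13
(5) = -0.36
(6) = -0.44
(7) = 24.24
(8) = -27.58
(9) = 0.30
(10) = -3.07
(11) = -0.52
(12) = -0.07
(13) = 4.62
(14) = -9.86
(15) = 28.30
(16) = -30.49
(17) = -2207.39
(18) = -543.80
(19) = -0.35
(20) = 0.28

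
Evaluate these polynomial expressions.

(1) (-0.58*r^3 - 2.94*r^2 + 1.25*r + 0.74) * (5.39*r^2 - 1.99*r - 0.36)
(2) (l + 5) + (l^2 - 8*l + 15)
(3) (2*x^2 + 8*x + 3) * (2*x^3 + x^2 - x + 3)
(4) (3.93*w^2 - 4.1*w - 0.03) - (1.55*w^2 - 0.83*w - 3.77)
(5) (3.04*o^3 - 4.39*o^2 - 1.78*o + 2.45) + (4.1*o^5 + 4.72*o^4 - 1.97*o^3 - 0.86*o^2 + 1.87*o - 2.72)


(1) = -3.1262*r^5 - 14.6924*r^4 + 12.7969*r^3 + 2.5595*r^2 - 1.9226*r - 0.2664
(2) = l^2 - 7*l + 20
(3) = 4*x^5 + 18*x^4 + 12*x^3 + x^2 + 21*x + 9
(4) = 2.38*w^2 - 3.27*w + 3.74
(5) = 4.1*o^5 + 4.72*o^4 + 1.07*o^3 - 5.25*o^2 + 0.09*o - 0.27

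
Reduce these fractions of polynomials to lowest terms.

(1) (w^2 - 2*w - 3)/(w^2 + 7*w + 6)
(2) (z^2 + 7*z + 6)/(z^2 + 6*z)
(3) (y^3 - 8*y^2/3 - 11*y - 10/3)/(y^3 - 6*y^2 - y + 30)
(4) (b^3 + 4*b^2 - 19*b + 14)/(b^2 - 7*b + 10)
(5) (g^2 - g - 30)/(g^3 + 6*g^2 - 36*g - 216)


(1) = (w - 3)/(w + 6)
(2) = (z + 1)/z
(3) = (3*y + 1)/(3*y - 9)
(4) = (b^2 + 6*b - 7)/(b - 5)
(5) = (g + 5)/(g^2 + 12*g + 36)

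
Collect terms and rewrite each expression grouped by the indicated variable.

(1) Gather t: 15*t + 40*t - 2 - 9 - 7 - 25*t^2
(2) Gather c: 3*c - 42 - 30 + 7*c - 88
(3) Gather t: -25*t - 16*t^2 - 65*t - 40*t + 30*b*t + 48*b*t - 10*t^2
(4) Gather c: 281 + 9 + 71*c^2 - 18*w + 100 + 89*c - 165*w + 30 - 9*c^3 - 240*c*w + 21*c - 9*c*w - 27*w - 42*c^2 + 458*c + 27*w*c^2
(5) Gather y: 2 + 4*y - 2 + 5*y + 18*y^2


(1) = -25*t^2 + 55*t - 18
(2) = 10*c - 160
(3) = -26*t^2 + t*(78*b - 130)
(4) = -9*c^3 + c^2*(27*w + 29) + c*(568 - 249*w) - 210*w + 420
(5) = 18*y^2 + 9*y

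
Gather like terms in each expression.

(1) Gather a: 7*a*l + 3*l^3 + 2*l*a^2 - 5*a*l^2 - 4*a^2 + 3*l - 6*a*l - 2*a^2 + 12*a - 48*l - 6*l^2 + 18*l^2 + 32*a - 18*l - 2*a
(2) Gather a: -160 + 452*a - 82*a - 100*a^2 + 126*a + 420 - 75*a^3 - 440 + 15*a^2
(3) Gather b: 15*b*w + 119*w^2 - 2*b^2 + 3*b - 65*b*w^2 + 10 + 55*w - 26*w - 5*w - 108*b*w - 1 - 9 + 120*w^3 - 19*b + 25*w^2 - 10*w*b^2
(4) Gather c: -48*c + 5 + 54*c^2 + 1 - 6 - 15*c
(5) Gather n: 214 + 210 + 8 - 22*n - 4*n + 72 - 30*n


(1) = a^2*(2*l - 6) + a*(-5*l^2 + l + 42) + 3*l^3 + 12*l^2 - 63*l
(2) = -75*a^3 - 85*a^2 + 496*a - 180
(3) = b^2*(-10*w - 2) + b*(-65*w^2 - 93*w - 16) + 120*w^3 + 144*w^2 + 24*w
(4) = 54*c^2 - 63*c
(5) = 504 - 56*n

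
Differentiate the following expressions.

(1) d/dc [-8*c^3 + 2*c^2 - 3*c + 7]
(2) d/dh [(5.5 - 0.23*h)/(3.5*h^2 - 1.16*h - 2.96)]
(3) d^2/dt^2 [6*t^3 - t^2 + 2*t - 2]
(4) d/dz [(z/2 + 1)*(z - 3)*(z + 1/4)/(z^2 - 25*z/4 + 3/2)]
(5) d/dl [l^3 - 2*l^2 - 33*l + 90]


(1) = -24*c^2 + 4*c - 3
(2) = (0.805*h^2 - 38.5*h + 7.0608)/(12.25*h^4 - 8.12*h^3 - 19.3744*h^2 + 6.8672*h + 8.7616)
(3) = 36*t - 2
(4) = (16*z^4 - 200*z^3 + 247*z^2 + 12*z - 300)/(2*(16*z^4 - 200*z^3 + 673*z^2 - 300*z + 36))
(5) = 3*l^2 - 4*l - 33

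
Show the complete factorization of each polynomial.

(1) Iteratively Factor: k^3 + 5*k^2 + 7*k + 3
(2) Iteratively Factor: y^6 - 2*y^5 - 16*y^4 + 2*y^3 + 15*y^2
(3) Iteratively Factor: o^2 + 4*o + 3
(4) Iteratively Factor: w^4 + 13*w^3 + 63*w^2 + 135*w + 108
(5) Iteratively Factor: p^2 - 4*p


(1) = (k + 1)*(k^2 + 4*k + 3) = (k + 1)*(k + 3)*(k + 1)
(2) = (y + 3)*(y^5 - 5*y^4 - y^3 + 5*y^2) = (y - 5)*(y + 3)*(y^4 - y^2) = y*(y - 5)*(y + 3)*(y^3 - y) = y*(y - 5)*(y + 1)*(y + 3)*(y^2 - y) = y*(y - 5)*(y - 1)*(y + 1)*(y + 3)*(y)
(3) = (o + 1)*(o + 3)
(4) = (w + 4)*(w^3 + 9*w^2 + 27*w + 27) = (w + 3)*(w + 4)*(w^2 + 6*w + 9) = (w + 3)^2*(w + 4)*(w + 3)
(5) = (p - 4)*(p)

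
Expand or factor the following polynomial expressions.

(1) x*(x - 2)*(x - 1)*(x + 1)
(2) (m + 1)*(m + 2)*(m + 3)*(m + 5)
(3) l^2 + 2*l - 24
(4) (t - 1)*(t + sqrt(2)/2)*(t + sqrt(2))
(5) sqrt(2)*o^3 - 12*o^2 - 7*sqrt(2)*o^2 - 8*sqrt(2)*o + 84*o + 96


(1) = x^4 - 2*x^3 - x^2 + 2*x
(2) = m^4 + 11*m^3 + 41*m^2 + 61*m + 30
(3) = (l - 4)*(l + 6)
(4) = t^3 - t^2 + 3*sqrt(2)*t^2/2 - 3*sqrt(2)*t/2 + t - 1
(5) = (o - 8)*(o - 6*sqrt(2))*(sqrt(2)*o + sqrt(2))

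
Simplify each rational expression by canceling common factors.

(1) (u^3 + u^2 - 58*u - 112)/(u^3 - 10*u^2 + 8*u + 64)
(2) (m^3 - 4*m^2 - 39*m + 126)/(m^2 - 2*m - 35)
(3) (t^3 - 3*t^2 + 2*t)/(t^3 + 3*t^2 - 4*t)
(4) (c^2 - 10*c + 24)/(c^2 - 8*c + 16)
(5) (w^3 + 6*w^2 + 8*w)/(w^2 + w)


(1) = (u + 7)/(u - 4)
(2) = (m^2 + 3*m - 18)/(m + 5)
(3) = (t - 2)/(t + 4)
(4) = (c - 6)/(c - 4)
(5) = (w^2 + 6*w + 8)/(w + 1)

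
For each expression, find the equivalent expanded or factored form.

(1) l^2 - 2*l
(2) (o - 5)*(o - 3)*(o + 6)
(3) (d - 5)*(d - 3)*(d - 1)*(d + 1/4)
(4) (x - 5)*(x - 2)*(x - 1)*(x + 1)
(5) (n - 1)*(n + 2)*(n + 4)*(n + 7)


(1) = l*(l - 2)
(2) = o^3 - 2*o^2 - 33*o + 90
(3) = d^4 - 35*d^3/4 + 83*d^2/4 - 37*d/4 - 15/4
(4) = x^4 - 7*x^3 + 9*x^2 + 7*x - 10
(5) = n^4 + 12*n^3 + 37*n^2 + 6*n - 56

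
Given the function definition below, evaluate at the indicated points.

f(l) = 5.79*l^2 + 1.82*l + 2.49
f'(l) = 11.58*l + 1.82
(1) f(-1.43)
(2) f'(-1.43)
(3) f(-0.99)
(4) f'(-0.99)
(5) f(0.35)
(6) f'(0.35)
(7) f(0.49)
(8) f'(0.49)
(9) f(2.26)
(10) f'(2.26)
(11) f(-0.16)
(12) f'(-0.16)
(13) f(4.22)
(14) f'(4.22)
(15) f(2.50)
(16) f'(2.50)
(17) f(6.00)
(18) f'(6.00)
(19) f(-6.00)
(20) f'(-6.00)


(1) = 11.73
(2) = -14.74
(3) = 6.36
(4) = -9.64
(5) = 3.84
(6) = 5.87
(7) = 4.77
(8) = 7.49
(9) = 36.18
(10) = 27.99
(11) = 2.35
(12) = -0.03
(13) = 113.28
(14) = 50.69
(15) = 43.23
(16) = 30.77
(17) = 221.85
(18) = 71.30
(19) = 200.01
(20) = -67.66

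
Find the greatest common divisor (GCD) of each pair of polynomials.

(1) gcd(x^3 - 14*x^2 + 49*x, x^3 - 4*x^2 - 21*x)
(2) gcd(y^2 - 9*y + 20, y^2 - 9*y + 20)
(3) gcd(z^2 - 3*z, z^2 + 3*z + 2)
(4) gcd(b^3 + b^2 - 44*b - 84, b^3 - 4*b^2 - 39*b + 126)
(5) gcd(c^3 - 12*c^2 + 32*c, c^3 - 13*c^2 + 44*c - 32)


(1) = gcd(x*(x - 7)^2, x*(x - 7)*(x + 3)) = x^2 - 7*x
(2) = gcd((y - 5)*(y - 4), (y - 5)*(y - 4)) = y^2 - 9*y + 20
(3) = 1
(4) = gcd((b - 7)*(b + 2)*(b + 6), (b - 7)*(b - 3)*(b + 6)) = b^2 - b - 42
(5) = gcd(c*(c - 8)*(c - 4), (c - 8)*(c - 4)*(c - 1)) = c^2 - 12*c + 32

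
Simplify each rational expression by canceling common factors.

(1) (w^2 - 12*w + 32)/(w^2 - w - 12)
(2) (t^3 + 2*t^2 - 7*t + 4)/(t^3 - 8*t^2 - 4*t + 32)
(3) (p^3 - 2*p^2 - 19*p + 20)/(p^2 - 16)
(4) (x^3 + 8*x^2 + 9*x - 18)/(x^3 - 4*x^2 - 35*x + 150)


(1) = (w - 8)/(w + 3)
(2) = (t^3 + 2*t^2 - 7*t + 4)/(t^3 - 8*t^2 - 4*t + 32)
(3) = (p^2 - 6*p + 5)/(p - 4)
(4) = (x^2 + 2*x - 3)/(x^2 - 10*x + 25)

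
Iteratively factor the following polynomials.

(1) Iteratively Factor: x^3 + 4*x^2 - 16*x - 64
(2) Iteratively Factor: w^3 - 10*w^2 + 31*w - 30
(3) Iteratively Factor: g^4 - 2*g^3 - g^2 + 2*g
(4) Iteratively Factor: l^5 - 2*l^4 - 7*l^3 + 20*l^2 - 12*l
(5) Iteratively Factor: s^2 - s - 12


(1) = (x - 4)*(x^2 + 8*x + 16) = (x - 4)*(x + 4)*(x + 4)
(2) = (w - 2)*(w^2 - 8*w + 15) = (w - 5)*(w - 2)*(w - 3)
(3) = (g)*(g^3 - 2*g^2 - g + 2) = g*(g + 1)*(g^2 - 3*g + 2) = g*(g - 2)*(g + 1)*(g - 1)
(4) = (l + 3)*(l^4 - 5*l^3 + 8*l^2 - 4*l) = (l - 2)*(l + 3)*(l^3 - 3*l^2 + 2*l) = l*(l - 2)*(l + 3)*(l^2 - 3*l + 2) = l*(l - 2)^2*(l + 3)*(l - 1)
(5) = (s - 4)*(s + 3)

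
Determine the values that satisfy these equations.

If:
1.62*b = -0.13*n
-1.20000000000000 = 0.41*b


Then:
b = -2.93
n = 36.47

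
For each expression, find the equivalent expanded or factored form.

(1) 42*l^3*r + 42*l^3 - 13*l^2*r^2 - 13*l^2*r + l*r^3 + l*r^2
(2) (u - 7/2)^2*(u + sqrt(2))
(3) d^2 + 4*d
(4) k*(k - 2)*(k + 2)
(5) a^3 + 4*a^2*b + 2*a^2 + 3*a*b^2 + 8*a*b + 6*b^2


(1) = (-7*l + r)*(-6*l + r)*(l*r + l)
(2) = u^3 - 7*u^2 + sqrt(2)*u^2 - 7*sqrt(2)*u + 49*u/4 + 49*sqrt(2)/4
(3) = d*(d + 4)
(4) = k^3 - 4*k
(5) = (a + 2)*(a + b)*(a + 3*b)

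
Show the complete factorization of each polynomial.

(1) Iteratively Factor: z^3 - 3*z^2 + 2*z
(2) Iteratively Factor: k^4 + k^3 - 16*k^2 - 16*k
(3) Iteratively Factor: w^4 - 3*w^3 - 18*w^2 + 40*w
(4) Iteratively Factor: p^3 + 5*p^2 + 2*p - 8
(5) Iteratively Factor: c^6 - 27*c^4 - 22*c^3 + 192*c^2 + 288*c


(1) = (z - 2)*(z^2 - z) = (z - 2)*(z - 1)*(z)
(2) = (k)*(k^3 + k^2 - 16*k - 16) = k*(k - 4)*(k^2 + 5*k + 4) = k*(k - 4)*(k + 1)*(k + 4)
(3) = (w + 4)*(w^3 - 7*w^2 + 10*w) = (w - 2)*(w + 4)*(w^2 - 5*w) = (w - 5)*(w - 2)*(w + 4)*(w)
(4) = (p - 1)*(p^2 + 6*p + 8) = (p - 1)*(p + 4)*(p + 2)
(5) = (c + 3)*(c^5 - 3*c^4 - 18*c^3 + 32*c^2 + 96*c) = (c + 3)^2*(c^4 - 6*c^3 + 32*c) = c*(c + 3)^2*(c^3 - 6*c^2 + 32) = c*(c - 4)*(c + 3)^2*(c^2 - 2*c - 8) = c*(c - 4)^2*(c + 3)^2*(c + 2)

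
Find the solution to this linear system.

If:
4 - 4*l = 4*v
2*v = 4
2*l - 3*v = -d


Then:
d = 8
l = -1
v = 2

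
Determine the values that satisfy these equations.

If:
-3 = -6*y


Then:
y = 1/2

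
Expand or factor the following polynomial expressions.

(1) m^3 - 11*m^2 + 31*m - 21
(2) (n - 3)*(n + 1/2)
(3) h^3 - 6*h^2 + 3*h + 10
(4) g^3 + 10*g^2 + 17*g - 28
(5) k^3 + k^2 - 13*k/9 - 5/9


(1) = (m - 7)*(m - 3)*(m - 1)
(2) = n^2 - 5*n/2 - 3/2
(3) = (h - 5)*(h - 2)*(h + 1)
(4) = (g - 1)*(g + 4)*(g + 7)
(5) = (k - 1)*(k + 1/3)*(k + 5/3)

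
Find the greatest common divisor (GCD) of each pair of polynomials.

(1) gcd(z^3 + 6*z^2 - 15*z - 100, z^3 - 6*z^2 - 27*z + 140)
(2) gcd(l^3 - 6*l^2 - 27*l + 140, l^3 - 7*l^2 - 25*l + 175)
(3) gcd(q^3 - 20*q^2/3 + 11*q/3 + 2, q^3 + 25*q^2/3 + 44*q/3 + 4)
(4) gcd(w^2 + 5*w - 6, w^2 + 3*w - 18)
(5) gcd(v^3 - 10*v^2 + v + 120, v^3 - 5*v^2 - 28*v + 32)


(1) = z^2 + z - 20
(2) = gcd((l - 7)*(l - 4)*(l + 5), (l - 7)*(l - 5)*(l + 5)) = l^2 - 2*l - 35
(3) = gcd((q - 6)*(q - 1)*(q + 1/3), (q + 1/3)*(q + 2)*(q + 6)) = q + 1/3
(4) = gcd((w - 1)*(w + 6), (w - 3)*(w + 6)) = w + 6
(5) = v - 8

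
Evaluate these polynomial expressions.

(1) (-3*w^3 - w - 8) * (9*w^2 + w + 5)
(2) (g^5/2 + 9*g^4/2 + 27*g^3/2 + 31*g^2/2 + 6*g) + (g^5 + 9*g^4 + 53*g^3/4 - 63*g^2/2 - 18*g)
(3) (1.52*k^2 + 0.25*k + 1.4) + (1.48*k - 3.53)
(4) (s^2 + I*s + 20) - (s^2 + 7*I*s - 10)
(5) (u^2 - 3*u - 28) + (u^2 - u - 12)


(1) = -27*w^5 - 3*w^4 - 24*w^3 - 73*w^2 - 13*w - 40
(2) = 3*g^5/2 + 27*g^4/2 + 107*g^3/4 - 16*g^2 - 12*g
(3) = 1.52*k^2 + 1.73*k - 2.13
(4) = -6*I*s + 30
(5) = 2*u^2 - 4*u - 40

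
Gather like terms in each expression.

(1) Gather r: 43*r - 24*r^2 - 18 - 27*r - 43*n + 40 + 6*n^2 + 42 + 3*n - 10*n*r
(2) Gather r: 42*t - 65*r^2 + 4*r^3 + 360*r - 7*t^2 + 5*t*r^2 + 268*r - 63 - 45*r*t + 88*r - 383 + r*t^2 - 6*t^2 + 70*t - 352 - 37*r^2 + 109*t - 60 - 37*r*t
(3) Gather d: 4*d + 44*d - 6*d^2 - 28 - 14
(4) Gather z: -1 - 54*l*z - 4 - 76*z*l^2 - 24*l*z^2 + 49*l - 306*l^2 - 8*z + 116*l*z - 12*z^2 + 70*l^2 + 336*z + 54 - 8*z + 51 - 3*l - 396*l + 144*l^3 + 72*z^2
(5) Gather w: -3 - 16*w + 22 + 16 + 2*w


(1) = 6*n^2 - 40*n - 24*r^2 + r*(16 - 10*n) + 64
(2) = 4*r^3 + r^2*(5*t - 102) + r*(t^2 - 82*t + 716) - 13*t^2 + 221*t - 858
(3) = -6*d^2 + 48*d - 42
(4) = 144*l^3 - 236*l^2 - 350*l + z^2*(60 - 24*l) + z*(-76*l^2 + 62*l + 320) + 100
(5) = 35 - 14*w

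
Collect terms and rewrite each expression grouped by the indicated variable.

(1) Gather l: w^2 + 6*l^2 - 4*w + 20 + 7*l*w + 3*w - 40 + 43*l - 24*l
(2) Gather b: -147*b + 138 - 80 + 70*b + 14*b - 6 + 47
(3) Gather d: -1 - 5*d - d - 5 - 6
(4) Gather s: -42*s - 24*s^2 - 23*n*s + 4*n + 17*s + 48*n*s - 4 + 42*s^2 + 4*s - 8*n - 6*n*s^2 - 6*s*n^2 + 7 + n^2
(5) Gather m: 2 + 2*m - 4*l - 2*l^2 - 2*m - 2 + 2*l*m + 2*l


(1) = 6*l^2 + l*(7*w + 19) + w^2 - w - 20
(2) = 99 - 63*b
(3) = -6*d - 12
(4) = n^2 - 4*n + s^2*(18 - 6*n) + s*(-6*n^2 + 25*n - 21) + 3
(5) = -2*l^2 + 2*l*m - 2*l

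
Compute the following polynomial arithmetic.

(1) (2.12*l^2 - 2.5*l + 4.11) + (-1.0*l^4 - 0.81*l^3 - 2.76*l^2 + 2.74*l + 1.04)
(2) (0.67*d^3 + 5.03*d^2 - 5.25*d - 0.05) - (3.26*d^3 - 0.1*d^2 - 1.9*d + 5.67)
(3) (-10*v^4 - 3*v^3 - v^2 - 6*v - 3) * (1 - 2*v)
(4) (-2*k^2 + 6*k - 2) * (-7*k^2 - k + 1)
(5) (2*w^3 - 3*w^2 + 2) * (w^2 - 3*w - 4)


(1) = -1.0*l^4 - 0.81*l^3 - 0.64*l^2 + 0.24*l + 5.15
(2) = -2.59*d^3 + 5.13*d^2 - 3.35*d - 5.72
(3) = 20*v^5 - 4*v^4 - v^3 + 11*v^2 - 3
(4) = 14*k^4 - 40*k^3 + 6*k^2 + 8*k - 2
(5) = 2*w^5 - 9*w^4 + w^3 + 14*w^2 - 6*w - 8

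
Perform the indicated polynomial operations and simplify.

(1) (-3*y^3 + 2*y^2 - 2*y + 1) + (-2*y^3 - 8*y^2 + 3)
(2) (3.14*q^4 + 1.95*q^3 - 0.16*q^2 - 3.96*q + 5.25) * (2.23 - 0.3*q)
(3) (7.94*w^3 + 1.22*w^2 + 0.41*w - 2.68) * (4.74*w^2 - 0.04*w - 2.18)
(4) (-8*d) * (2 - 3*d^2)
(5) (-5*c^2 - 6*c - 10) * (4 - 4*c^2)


(1) = -5*y^3 - 6*y^2 - 2*y + 4
(2) = -0.942*q^5 + 6.4172*q^4 + 4.3965*q^3 + 0.8312*q^2 - 10.4058*q + 11.7075
(3) = 37.6356*w^5 + 5.4652*w^4 - 15.4146*w^3 - 15.3792*w^2 - 0.7866*w + 5.8424
(4) = 24*d^3 - 16*d
(5) = 20*c^4 + 24*c^3 + 20*c^2 - 24*c - 40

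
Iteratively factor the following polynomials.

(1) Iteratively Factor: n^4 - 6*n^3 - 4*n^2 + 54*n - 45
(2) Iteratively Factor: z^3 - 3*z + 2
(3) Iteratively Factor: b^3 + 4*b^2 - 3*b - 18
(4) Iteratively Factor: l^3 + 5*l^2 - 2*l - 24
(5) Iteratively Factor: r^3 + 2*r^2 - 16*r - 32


(1) = (n + 3)*(n^3 - 9*n^2 + 23*n - 15) = (n - 5)*(n + 3)*(n^2 - 4*n + 3) = (n - 5)*(n - 1)*(n + 3)*(n - 3)
(2) = (z + 2)*(z^2 - 2*z + 1) = (z - 1)*(z + 2)*(z - 1)
(3) = (b + 3)*(b^2 + b - 6) = (b - 2)*(b + 3)*(b + 3)
(4) = (l - 2)*(l^2 + 7*l + 12) = (l - 2)*(l + 3)*(l + 4)
(5) = (r + 2)*(r^2 - 16) = (r - 4)*(r + 2)*(r + 4)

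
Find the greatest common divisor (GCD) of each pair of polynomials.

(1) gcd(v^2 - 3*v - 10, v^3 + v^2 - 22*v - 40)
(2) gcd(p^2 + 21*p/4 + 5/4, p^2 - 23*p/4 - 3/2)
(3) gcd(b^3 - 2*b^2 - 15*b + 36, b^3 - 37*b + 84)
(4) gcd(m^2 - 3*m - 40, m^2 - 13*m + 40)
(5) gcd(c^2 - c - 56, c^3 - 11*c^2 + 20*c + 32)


(1) = gcd((v - 5)*(v + 2), (v - 5)*(v + 2)*(v + 4)) = v^2 - 3*v - 10
(2) = gcd((p + 1/4)*(p + 5), (p - 6)*(p + 1/4)) = p + 1/4
(3) = gcd((b - 3)^2*(b + 4), (b - 4)*(b - 3)*(b + 7)) = b - 3
(4) = m - 8
(5) = gcd((c - 8)*(c + 7), (c - 8)*(c - 4)*(c + 1)) = c - 8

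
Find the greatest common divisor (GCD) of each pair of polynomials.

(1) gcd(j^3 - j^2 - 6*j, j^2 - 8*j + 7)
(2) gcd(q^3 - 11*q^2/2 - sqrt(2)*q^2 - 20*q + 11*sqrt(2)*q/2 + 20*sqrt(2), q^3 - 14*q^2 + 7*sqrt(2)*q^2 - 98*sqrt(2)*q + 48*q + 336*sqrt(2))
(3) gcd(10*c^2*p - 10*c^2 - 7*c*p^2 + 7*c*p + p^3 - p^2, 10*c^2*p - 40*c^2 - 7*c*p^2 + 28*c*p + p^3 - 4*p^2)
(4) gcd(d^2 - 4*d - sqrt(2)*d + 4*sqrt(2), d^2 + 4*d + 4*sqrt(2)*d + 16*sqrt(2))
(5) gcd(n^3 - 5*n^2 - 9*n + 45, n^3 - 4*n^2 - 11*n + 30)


(1) = 1
(2) = gcd((q - 8)*(q + 5/2)*(q - sqrt(2)), (q - 8)*(q - 6)*(q + 7*sqrt(2))) = q - 8
(3) = 10*c^2 - 7*c*p + p^2
(4) = gcd((d - 4)*(d - sqrt(2)), (d + 4)*(d + 4*sqrt(2))) = 1
(5) = gcd((n - 5)*(n - 3)*(n + 3), (n - 5)*(n - 2)*(n + 3)) = n^2 - 2*n - 15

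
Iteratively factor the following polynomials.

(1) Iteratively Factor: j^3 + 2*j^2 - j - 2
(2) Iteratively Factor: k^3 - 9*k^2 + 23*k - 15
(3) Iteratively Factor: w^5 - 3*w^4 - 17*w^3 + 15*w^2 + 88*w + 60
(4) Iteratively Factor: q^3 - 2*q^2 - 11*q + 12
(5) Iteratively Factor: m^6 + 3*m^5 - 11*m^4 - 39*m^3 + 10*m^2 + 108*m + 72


(1) = (j + 2)*(j^2 - 1) = (j + 1)*(j + 2)*(j - 1)
(2) = (k - 5)*(k^2 - 4*k + 3) = (k - 5)*(k - 1)*(k - 3)
(3) = (w - 5)*(w^4 + 2*w^3 - 7*w^2 - 20*w - 12) = (w - 5)*(w + 2)*(w^3 - 7*w - 6) = (w - 5)*(w + 2)^2*(w^2 - 2*w - 3) = (w - 5)*(w - 3)*(w + 2)^2*(w + 1)
(4) = (q - 4)*(q^2 + 2*q - 3) = (q - 4)*(q + 3)*(q - 1)
(5) = (m + 2)*(m^5 + m^4 - 13*m^3 - 13*m^2 + 36*m + 36) = (m + 2)^2*(m^4 - m^3 - 11*m^2 + 9*m + 18) = (m - 3)*(m + 2)^2*(m^3 + 2*m^2 - 5*m - 6) = (m - 3)*(m + 2)^2*(m + 3)*(m^2 - m - 2) = (m - 3)*(m + 1)*(m + 2)^2*(m + 3)*(m - 2)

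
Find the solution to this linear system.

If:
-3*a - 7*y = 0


Then:
a = -7*y/3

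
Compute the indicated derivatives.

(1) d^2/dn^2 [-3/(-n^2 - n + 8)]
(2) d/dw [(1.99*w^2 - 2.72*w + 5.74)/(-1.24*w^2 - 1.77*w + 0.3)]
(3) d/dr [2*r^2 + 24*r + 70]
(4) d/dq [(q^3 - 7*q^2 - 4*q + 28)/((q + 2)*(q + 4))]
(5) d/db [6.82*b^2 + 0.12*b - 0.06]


(1) = 6*(-n^2 - n + (2*n + 1)^2 + 8)/(n^2 + n - 8)^3
(2) = (-6.8951*w^2 + 15.4292*w + 9.3438)/(1.5376*w^4 + 4.3896*w^3 + 2.3889*w^2 - 1.062*w + 0.09)
(3) = 4*r + 24
(4) = (q^2 + 8*q - 50)/(q^2 + 8*q + 16)
(5) = 13.64*b + 0.12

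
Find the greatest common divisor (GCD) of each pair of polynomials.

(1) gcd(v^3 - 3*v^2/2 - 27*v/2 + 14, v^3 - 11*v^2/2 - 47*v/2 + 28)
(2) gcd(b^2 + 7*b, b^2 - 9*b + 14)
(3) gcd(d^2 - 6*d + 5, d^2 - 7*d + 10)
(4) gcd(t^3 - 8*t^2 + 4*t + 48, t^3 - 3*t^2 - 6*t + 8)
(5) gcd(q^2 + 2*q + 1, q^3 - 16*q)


(1) = v^2 + 5*v/2 - 7/2
(2) = gcd(b*(b + 7), (b - 7)*(b - 2)) = 1
(3) = d - 5
(4) = gcd((t - 6)*(t - 4)*(t + 2), (t - 4)*(t - 1)*(t + 2)) = t^2 - 2*t - 8
(5) = gcd((q + 1)^2, q*(q - 4)*(q + 4)) = 1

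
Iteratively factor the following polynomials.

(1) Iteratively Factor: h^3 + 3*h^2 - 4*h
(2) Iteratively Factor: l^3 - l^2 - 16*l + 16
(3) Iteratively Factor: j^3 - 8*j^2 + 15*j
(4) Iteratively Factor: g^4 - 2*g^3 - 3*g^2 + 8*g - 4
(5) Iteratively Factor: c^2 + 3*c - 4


(1) = (h - 1)*(h^2 + 4*h) = (h - 1)*(h + 4)*(h)
(2) = (l - 1)*(l^2 - 16) = (l - 4)*(l - 1)*(l + 4)
(3) = (j - 5)*(j^2 - 3*j) = (j - 5)*(j - 3)*(j)
(4) = (g - 1)*(g^3 - g^2 - 4*g + 4) = (g - 1)^2*(g^2 - 4) = (g - 2)*(g - 1)^2*(g + 2)
(5) = (c + 4)*(c - 1)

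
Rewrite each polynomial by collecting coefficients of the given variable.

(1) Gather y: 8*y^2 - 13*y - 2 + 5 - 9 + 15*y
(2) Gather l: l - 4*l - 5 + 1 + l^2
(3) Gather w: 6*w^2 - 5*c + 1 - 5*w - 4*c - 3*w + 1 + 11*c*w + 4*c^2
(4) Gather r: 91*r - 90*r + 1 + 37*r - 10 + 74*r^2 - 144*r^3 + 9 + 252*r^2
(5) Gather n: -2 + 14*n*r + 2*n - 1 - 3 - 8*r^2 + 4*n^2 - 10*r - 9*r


(1) = 8*y^2 + 2*y - 6
(2) = l^2 - 3*l - 4
(3) = 4*c^2 - 9*c + 6*w^2 + w*(11*c - 8) + 2
(4) = -144*r^3 + 326*r^2 + 38*r
(5) = 4*n^2 + n*(14*r + 2) - 8*r^2 - 19*r - 6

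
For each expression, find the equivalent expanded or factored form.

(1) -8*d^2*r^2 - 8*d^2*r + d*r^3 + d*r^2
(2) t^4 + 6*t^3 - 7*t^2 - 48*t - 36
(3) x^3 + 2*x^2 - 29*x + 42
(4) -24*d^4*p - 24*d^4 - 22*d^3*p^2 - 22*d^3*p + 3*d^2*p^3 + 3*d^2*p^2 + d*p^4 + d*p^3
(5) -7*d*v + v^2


(1) = r*(-8*d + r)*(d*r + d)
(2) = (t - 3)*(t + 1)*(t + 2)*(t + 6)
(3) = (x - 3)*(x - 2)*(x + 7)
(4) = (-4*d + p)*(d + p)*(6*d + p)*(d*p + d)
(5) = v*(-7*d + v)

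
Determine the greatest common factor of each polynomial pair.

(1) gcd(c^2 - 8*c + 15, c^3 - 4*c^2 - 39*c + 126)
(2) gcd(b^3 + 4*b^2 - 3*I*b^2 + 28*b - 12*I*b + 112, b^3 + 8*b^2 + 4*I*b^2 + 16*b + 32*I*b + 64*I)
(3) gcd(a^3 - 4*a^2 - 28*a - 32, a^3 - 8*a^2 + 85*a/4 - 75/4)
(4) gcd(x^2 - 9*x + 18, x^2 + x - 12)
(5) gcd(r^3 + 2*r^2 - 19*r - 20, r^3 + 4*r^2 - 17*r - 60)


(1) = gcd((c - 5)*(c - 3), (c - 7)*(c - 3)*(c + 6)) = c - 3
(2) = b^2 + b*(4 + 4*I) + 16*I
(3) = gcd((a - 8)*(a + 2)^2, (a - 3)*(a - 5/2)^2) = 1
(4) = x - 3
(5) = gcd((r - 4)*(r + 1)*(r + 5), (r - 4)*(r + 3)*(r + 5)) = r^2 + r - 20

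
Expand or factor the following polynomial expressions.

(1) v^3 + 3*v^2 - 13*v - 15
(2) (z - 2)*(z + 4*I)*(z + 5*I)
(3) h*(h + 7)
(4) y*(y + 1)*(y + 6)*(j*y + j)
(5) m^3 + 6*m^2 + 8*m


(1) = (v - 3)*(v + 1)*(v + 5)
(2) = z^3 - 2*z^2 + 9*I*z^2 - 20*z - 18*I*z + 40
(3) = h^2 + 7*h
(4) = j*y^4 + 8*j*y^3 + 13*j*y^2 + 6*j*y
(5) = m*(m + 2)*(m + 4)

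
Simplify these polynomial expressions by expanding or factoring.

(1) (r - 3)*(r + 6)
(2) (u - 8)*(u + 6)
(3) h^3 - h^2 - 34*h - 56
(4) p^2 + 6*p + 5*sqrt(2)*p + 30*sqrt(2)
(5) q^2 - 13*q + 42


(1) = r^2 + 3*r - 18
(2) = u^2 - 2*u - 48
(3) = (h - 7)*(h + 2)*(h + 4)
(4) = (p + 6)*(p + 5*sqrt(2))
(5) = (q - 7)*(q - 6)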